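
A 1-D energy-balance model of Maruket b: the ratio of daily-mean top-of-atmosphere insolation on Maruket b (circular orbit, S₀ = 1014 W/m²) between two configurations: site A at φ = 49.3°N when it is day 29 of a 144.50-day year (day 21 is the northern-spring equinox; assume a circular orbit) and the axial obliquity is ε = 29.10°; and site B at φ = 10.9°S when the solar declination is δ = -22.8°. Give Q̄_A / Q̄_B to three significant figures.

— Configuration A (φ=+49.3°):
Solar longitude: λ_s = 360° × (29 − 21)/144.50 = 19.931°.
sin δ = sin 29.10° × sin 19.931° = 0.16578, so δ = +9.543°.
cos H₀ = −tan(+49.3°) tan(+9.543°) = -0.1954, H₀ = 1.7675 rad.
Bracket: H₀ sin φ sin δ + cos φ cos δ sin H₀ = 1.7675×0.75813×0.16578 + 0.65210×0.98616×0.98071 = 0.222144 + 0.630670 = 0.852814.
Q̄ = (S₀/π) × [bracket] = (1014/π) × 0.852814 = 275.26 W/m².
— Configuration B (φ=-10.9°):
cos H₀ = −tan(-10.9°) tan(-22.800°) = -0.0809, H₀ = 1.6518 rad.
Bracket: H₀ sin φ sin δ + cos φ cos δ sin H₀ = 1.6518×-0.18910×-0.38752 + 0.98196×0.92186×0.99672 = 0.121044 + 0.902260 = 1.023304.
Q̄ = (S₀/π) × [bracket] = (1014/π) × 1.023304 = 330.29 W/m².
Ratio Q̄_A / Q̄_B = 275.26 / 330.29 = 0.8334.

Q̄_A / Q̄_B ≈ 0.833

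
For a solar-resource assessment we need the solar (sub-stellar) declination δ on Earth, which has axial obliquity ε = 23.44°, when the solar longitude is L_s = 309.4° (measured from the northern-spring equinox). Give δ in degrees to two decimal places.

δ = -17.90°

sin δ = sin ε · sin L_s = sin 23.44° × sin 309.4° = -0.307385.
δ = arcsin(-0.307385) = -17.90°.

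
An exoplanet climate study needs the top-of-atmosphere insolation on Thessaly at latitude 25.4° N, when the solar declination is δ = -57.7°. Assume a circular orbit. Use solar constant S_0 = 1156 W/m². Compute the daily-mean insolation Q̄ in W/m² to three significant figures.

cos h₀ = −tan(+25.4°) tan(-57.700°) = 0.7511, h₀ = 0.7210 rad.
Bracket: h₀ sin ϕ sin δ + cos ϕ cos δ sin h₀ = 0.7210×0.42894×-0.84526 + 0.90334×0.53435×0.66017 = -0.261410 + 0.318664 = 0.057254.
Q̄ = (S_0/π) × [bracket] = (1156/π) × 0.057254 = 21.07 W/m².

Q̄ ≈ 21.1 W/m²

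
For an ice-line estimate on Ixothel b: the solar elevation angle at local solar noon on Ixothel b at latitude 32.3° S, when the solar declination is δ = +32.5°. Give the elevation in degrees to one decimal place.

25.2°

At local noon the hour angle is zero, so the zenith angle equals |φ − δ| = |-32.3° − (+32.500°)| = 64.800°.
Elevation = 90° − 64.800° = 25.2°.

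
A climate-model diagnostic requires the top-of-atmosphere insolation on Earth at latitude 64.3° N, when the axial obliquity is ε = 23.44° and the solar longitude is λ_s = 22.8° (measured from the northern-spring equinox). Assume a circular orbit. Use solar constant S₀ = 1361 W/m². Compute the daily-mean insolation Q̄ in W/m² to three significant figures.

Solar declination: sin δ = sin ε · sin λ_s = sin 23.44° × sin 22.8° = 0.15415, so δ = +8.867°.
cos H₀ = −tan(+64.3°) tan(+8.867°) = -0.3242, H₀ = 1.9009 rad.
Bracket: H₀ sin φ sin δ + cos φ cos δ sin H₀ = 1.9009×0.90108×0.15415 + 0.43366×0.98805×0.94600 = 0.264038 + 0.405340 = 0.669378.
Q̄ = (S₀/π) × [bracket] = (1361/π) × 0.669378 = 290.0 W/m².

Q̄ ≈ 290 W/m²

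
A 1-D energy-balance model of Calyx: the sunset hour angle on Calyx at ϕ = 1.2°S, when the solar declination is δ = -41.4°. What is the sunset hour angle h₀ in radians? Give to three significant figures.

h₀ = 1.59 rad

cos h₀ = −tan ϕ · tan δ = −tan(-1.2°) × tan(-41.400°) = -0.0185, so h₀ = 1.5893 rad = 91.06°.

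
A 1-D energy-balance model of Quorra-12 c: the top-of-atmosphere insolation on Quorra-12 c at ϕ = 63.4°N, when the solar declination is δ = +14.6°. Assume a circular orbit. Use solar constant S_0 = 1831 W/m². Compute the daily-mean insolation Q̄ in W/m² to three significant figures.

cos h₀ = −tan(+63.4°) tan(+14.600°) = -0.5202, h₀ = 2.1178 rad.
Bracket: h₀ sin ϕ sin δ + cos ϕ cos δ sin h₀ = 2.1178×0.89415×0.25207 + 0.44776×0.96771×0.85406 = 0.477328 + 0.370066 = 0.847394.
Q̄ = (S_0/π) × [bracket] = (1831/π) × 0.847394 = 493.9 W/m².

Q̄ ≈ 494 W/m²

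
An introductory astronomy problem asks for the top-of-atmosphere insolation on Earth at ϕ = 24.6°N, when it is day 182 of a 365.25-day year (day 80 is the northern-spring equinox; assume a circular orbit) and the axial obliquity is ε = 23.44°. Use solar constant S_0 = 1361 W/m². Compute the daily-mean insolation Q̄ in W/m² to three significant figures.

Solar longitude: L_s = 360° × (182 − 80)/365.25 = 100.534°.
sin δ = sin 23.44° × sin 100.534° = 0.39108, so δ = +23.022°.
cos h₀ = −tan(+24.6°) tan(+23.022°) = -0.1945, h₀ = 1.7666 rad.
Bracket: h₀ sin ϕ sin δ + cos ϕ cos δ sin h₀ = 1.7666×0.41628×0.39108 + 0.90924×0.92035×0.98089 = 0.287600 + 0.820827 = 1.108427.
Q̄ = (S_0/π) × [bracket] = (1361/π) × 1.108427 = 480.2 W/m².

Q̄ ≈ 480 W/m²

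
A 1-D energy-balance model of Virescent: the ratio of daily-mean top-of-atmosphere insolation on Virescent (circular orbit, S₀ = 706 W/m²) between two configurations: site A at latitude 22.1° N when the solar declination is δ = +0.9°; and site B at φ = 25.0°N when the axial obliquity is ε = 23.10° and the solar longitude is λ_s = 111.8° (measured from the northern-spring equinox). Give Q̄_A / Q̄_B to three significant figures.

Q̄_A / Q̄_B ≈ 0.851

— Configuration A (φ=+22.1°):
cos H₀ = −tan(+22.1°) tan(+0.900°) = -0.0064, H₀ = 1.5772 rad.
Bracket: H₀ sin φ sin δ + cos φ cos δ sin H₀ = 1.5772×0.37622×0.01571 + 0.92653×0.99988×0.99998 = 0.009322 + 0.926400 = 0.935722.
Q̄ = (S₀/π) × [bracket] = (706/π) × 0.935722 = 210.28 W/m².
— Configuration B (φ=+25.0°):
Solar declination: sin δ = sin ε · sin λ_s = sin 23.10° × sin 111.8° = 0.36428, so δ = +21.363°.
cos H₀ = −tan(+25.0°) tan(+21.363°) = -0.1824, H₀ = 1.7542 rad.
Bracket: H₀ sin φ sin δ + cos φ cos δ sin H₀ = 1.7542×0.42262×0.36428 + 0.90631×0.93129×0.98322 = 0.270063 + 0.829874 = 1.099937.
Q̄ = (S₀/π) × [bracket] = (706/π) × 1.099937 = 247.19 W/m².
Ratio Q̄_A / Q̄_B = 210.28 / 247.19 = 0.8507.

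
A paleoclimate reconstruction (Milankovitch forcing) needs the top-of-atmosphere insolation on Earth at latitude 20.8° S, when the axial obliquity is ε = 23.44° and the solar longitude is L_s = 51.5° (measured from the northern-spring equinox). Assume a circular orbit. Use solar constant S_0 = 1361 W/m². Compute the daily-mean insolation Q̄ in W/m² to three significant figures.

Solar declination: sin δ = sin ε · sin L_s = sin 23.44° × sin 51.5° = 0.31131, so δ = +18.138°.
cos h₀ = −tan(-20.8°) tan(+18.138°) = 0.1244, h₀ = 1.4460 rad.
Bracket: h₀ sin ϕ sin δ + cos ϕ cos δ sin h₀ = 1.4460×-0.35511×0.31131 + 0.93483×0.95031×0.99223 = -0.159854 + 0.881476 = 0.721622.
Q̄ = (S_0/π) × [bracket] = (1361/π) × 0.721622 = 312.6 W/m².

Q̄ ≈ 313 W/m²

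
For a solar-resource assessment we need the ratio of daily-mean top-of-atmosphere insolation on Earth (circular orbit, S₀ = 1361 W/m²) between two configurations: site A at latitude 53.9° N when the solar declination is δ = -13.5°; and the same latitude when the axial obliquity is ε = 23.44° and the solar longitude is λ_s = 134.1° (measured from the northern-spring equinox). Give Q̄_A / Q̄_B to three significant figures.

— Configuration A (φ=+53.9°):
cos H₀ = −tan(+53.9°) tan(-13.500°) = 0.3292, H₀ = 1.2353 rad.
Bracket: H₀ sin φ sin δ + cos φ cos δ sin H₀ = 1.2353×0.80799×-0.23345 + 0.58920×0.97237×0.94425 = -0.233009 + 0.540980 = 0.307971.
Q̄ = (S₀/π) × [bracket] = (1361/π) × 0.307971 = 133.42 W/m².
— Configuration B (φ=+53.9°):
Solar declination: sin δ = sin ε · sin λ_s = sin 23.44° × sin 134.1° = 0.28566, so δ = +16.598°.
cos H₀ = −tan(+53.9°) tan(+16.598°) = -0.4088, H₀ = 1.9919 rad.
Bracket: H₀ sin φ sin δ + cos φ cos δ sin H₀ = 1.9919×0.80799×0.28566 + 0.58920×0.95833×0.91264 = 0.459751 + 0.515320 = 0.975071.
Q̄ = (S₀/π) × [bracket] = (1361/π) × 0.975071 = 422.42 W/m².
Ratio Q̄_A / Q̄_B = 133.42 / 422.42 = 0.3158.

Q̄_A / Q̄_B ≈ 0.316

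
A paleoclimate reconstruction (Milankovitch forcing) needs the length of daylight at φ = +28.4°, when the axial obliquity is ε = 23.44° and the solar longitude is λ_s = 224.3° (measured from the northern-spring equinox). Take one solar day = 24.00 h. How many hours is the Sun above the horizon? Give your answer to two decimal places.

10.80 h

Solar declination: sin δ = sin ε · sin λ_s = sin 23.44° × sin 224.3° = -0.27782, so δ = -16.130°.
cos H₀ = −tan φ · tan δ = −tan(+28.4°) × tan(-16.130°) = 0.1564, so H₀ = 1.4138 rad = 81.00°.
Daylight = 2H₀/(2π) × 24.00 h = (1.4138/π) × 24.00 = 10.80 h.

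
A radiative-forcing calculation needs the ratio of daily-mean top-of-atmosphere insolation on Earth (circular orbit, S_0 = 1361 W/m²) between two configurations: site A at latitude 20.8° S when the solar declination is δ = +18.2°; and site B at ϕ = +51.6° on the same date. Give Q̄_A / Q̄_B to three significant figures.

— Configuration A (ϕ=-20.8°):
cos h₀ = −tan(-20.8°) tan(+18.200°) = 0.1249, h₀ = 1.4456 rad.
Bracket: h₀ sin ϕ sin δ + cos ϕ cos δ sin h₀ = 1.4456×-0.35511×0.31233 + 0.93483×0.94997×0.99217 = -0.160334 + 0.881107 = 0.720773.
Q̄ = (S_0/π) × [bracket] = (1361/π) × 0.720773 = 312.25 W/m².
— Configuration B (ϕ=+51.6°):
cos h₀ = −tan(+51.6°) tan(+18.200°) = -0.4148, h₀ = 1.9985 rad.
Bracket: h₀ sin ϕ sin δ + cos ϕ cos δ sin h₀ = 1.9985×0.78369×0.31233 + 0.62115×0.94997×0.90990 = 0.489173 + 0.536908 = 1.026081.
Q̄ = (S_0/π) × [bracket] = (1361/π) × 1.026081 = 444.52 W/m².
Ratio Q̄_A / Q̄_B = 312.25 / 444.52 = 0.7024.

Q̄_A / Q̄_B ≈ 0.702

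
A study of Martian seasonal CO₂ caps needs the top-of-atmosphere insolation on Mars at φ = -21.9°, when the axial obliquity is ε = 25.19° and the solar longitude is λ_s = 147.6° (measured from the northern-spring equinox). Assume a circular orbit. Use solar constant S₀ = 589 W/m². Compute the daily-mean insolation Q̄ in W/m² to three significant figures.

Solar declination: sin δ = sin ε · sin λ_s = sin 25.19° × sin 147.6° = 0.22806, so δ = +13.183°.
cos H₀ = −tan(-21.9°) tan(+13.183°) = 0.0942, H₀ = 1.4765 rad.
Bracket: H₀ sin φ sin δ + cos φ cos δ sin H₀ = 1.4765×-0.37299×0.22806 + 0.92784×0.97365×0.99556 = -0.125597 + 0.899380 = 0.773783.
Q̄ = (S₀/π) × [bracket] = (589/π) × 0.773783 = 145.1 W/m².

Q̄ ≈ 145 W/m²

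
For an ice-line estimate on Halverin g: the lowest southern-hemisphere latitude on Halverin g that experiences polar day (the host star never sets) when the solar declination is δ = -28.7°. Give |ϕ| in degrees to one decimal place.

Polar day requires cos h₀ = −tan ϕ tan δ ≤ −1, i.e. tan ϕ tan δ ≥ 1.
The boundary is |tan ϕ| · |tan δ| = 1, so |ϕ| = 90° − |δ| = 90° − 28.7° = 61.3° in the southern hemisphere.

|ϕ| = 61.3°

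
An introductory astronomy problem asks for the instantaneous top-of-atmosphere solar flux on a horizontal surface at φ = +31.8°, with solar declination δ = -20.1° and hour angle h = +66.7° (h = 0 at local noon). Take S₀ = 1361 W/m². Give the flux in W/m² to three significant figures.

cos θ_z = sin φ sin δ + cos φ cos δ cos h = -0.181093 + 0.315696 = 0.134603.
Flux = S₀ · cos θ_z = 1361 × 0.134603 = 183.2 W/m².

183 W/m²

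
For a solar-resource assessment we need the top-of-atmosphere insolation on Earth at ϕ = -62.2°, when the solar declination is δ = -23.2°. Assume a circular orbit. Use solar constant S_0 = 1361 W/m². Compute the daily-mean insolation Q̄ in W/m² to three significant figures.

Q̄ ≈ 489 W/m²

cos h₀ = −tan(-62.2°) tan(-23.200°) = -0.8129, h₀ = 2.5199 rad.
Bracket: h₀ sin ϕ sin δ + cos ϕ cos δ sin h₀ = 2.5199×-0.88458×-0.39394 + 0.46639×0.91914×0.58238 = 0.878113 + 0.249653 = 1.127766.
Q̄ = (S_0/π) × [bracket] = (1361/π) × 1.127766 = 488.6 W/m².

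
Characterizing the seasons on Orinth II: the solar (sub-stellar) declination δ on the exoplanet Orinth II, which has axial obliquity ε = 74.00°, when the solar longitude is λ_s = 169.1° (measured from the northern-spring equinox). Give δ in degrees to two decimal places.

sin δ = sin ε · sin λ_s = sin 74.00° × sin 169.1° = 0.181770.
δ = arcsin(0.181770) = +10.47°.

δ = +10.47°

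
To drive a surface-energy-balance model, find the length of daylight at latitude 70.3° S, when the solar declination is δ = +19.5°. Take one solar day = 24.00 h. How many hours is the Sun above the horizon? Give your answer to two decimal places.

1.13 h

cos h₀ = −tan ϕ · tan δ = −tan(-70.3°) × tan(+19.500°) = 0.9890, so h₀ = 0.1484 rad = 8.50°.
Daylight = 2h₀/(2π) × 24.00 h = (0.1484/π) × 24.00 = 1.13 h.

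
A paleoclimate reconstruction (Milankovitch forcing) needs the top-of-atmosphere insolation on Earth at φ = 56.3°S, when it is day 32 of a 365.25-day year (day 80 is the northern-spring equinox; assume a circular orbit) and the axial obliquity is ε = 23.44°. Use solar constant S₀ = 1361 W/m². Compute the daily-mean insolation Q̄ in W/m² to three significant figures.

Q̄ ≈ 420 W/m²

Solar longitude: λ_s = 360° × (32 − 80)/365.25 = -47.310°, i.e. -47.310° + 360° = 312.690°.
sin δ = sin 23.44° × sin 312.690° = -0.29239, so δ = -17.001°.
cos H₀ = −tan(-56.3°) tan(-17.001°) = -0.4585, H₀ = 2.0470 rad.
Bracket: H₀ sin φ sin δ + cos φ cos δ sin H₀ = 2.0470×-0.83195×-0.29239 + 0.55484×0.95630×0.88872 = 0.497941 + 0.471549 = 0.969490.
Q̄ = (S₀/π) × [bracket] = (1361/π) × 0.969490 = 420.0 W/m².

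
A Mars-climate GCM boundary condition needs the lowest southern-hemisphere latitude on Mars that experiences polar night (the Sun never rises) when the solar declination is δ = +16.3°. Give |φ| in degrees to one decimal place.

|φ| = 73.7°

Polar night requires cos H₀ = −tan φ tan δ ≥ 1, i.e. tan φ tan δ ≤ −1.
The boundary is |tan φ| · |tan δ| = 1, so |φ| = 90° − |δ| = 90° − 16.3° = 73.7° in the southern hemisphere.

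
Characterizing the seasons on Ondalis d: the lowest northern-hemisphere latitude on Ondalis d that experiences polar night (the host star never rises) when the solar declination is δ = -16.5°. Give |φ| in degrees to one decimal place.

Polar night requires cos H₀ = −tan φ tan δ ≥ 1, i.e. tan φ tan δ ≤ −1.
The boundary is |tan φ| · |tan δ| = 1, so |φ| = 90° − |δ| = 90° − 16.5° = 73.5° in the northern hemisphere.

|φ| = 73.5°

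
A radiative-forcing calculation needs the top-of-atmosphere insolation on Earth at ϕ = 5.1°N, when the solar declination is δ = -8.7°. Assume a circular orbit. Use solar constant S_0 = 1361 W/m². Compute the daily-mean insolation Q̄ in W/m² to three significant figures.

cos h₀ = −tan(+5.1°) tan(-8.700°) = 0.0137, h₀ = 1.5571 rad.
Bracket: h₀ sin ϕ sin δ + cos ϕ cos δ sin h₀ = 1.5571×0.08889×-0.15126 + 0.99604×0.98849×0.99991 = -0.020936 + 0.984487 = 0.963551.
Q̄ = (S_0/π) × [bracket] = (1361/π) × 0.963551 = 417.4 W/m².

Q̄ ≈ 417 W/m²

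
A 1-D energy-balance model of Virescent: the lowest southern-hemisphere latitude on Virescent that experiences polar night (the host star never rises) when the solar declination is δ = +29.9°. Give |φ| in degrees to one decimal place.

Polar night requires cos H₀ = −tan φ tan δ ≥ 1, i.e. tan φ tan δ ≤ −1.
The boundary is |tan φ| · |tan δ| = 1, so |φ| = 90° − |δ| = 90° − 29.9° = 60.1° in the southern hemisphere.

|φ| = 60.1°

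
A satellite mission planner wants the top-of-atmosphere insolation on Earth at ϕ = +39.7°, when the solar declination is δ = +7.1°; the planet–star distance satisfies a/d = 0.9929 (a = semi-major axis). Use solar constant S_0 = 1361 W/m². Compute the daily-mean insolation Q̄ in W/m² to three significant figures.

Q̄ ≈ 381 W/m²

cos h₀ = −tan(+39.7°) tan(+7.100°) = -0.1034, h₀ = 1.6744 rad.
Bracket: h₀ sin ϕ sin δ + cos ϕ cos δ sin h₀ = 1.6744×0.63877×0.12360 + 0.76940×0.99233×0.99464 = 0.132197 + 0.759406 = 0.891603.
Inverse-square distance factor (a/d)² = 0.9929² = 0.985850.
Q̄ = (S_0/π) × 0.985850 × [bracket] = (1361/π) × 0.985850 × 0.891603 = 380.8 W/m².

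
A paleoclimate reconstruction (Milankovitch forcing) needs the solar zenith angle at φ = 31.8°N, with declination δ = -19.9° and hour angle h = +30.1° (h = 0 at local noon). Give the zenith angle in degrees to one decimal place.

cos θ_z = sin φ sin δ + cos φ cos δ cos h = -0.179365 + 0.691381 = 0.512016.
θ_z = arccos(0.512016) = 59.2°.

θ_z = 59.2°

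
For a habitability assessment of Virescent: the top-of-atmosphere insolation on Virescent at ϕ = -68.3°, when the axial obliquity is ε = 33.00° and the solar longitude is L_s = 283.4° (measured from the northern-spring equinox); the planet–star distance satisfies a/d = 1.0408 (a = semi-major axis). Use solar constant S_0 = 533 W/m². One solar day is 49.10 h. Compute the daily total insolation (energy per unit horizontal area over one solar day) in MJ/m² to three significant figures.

Solar declination: sin δ = sin ε · sin L_s = sin 33.00° × sin 283.4° = -0.52981, so δ = -31.993°.
cos h₀ = −tan(-68.3°) tan(-31.993°) = -1.5698 ≤ −1 ⇒ polar day, h₀ = π.
Bracket: h₀ sin ϕ sin δ + cos ϕ cos δ sin h₀ = 3.1416×-0.92913×-0.52981 + 0.36975×0.84812×0.00000 = 1.546491 + 0.000000 = 1.546491.
Inverse-square distance factor (a/d)² = 1.0408² = 1.083265.
Q̄ = (S_0/π) × 1.083265 × [bracket] = (533/π) × 1.083265 × 1.546491 = 284.22 W/m².
Daily total = Q̄ × 49.10 h × 3600 s/h = 284.22 × 49.10 × 3600 / 10⁶ = 50.24 MJ/m².

50.2 MJ/m²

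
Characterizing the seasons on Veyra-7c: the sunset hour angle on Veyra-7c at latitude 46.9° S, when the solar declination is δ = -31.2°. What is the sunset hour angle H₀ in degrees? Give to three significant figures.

cos H₀ = −tan φ · tan δ = −tan(-46.9°) × tan(-31.200°) = -0.6472, so H₀ = 2.2747 rad = 130.33°.

H₀ = 130°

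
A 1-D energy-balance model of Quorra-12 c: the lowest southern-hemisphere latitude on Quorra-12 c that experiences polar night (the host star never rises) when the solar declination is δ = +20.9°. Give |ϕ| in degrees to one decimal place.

|ϕ| = 69.1°

Polar night requires cos h₀ = −tan ϕ tan δ ≥ 1, i.e. tan ϕ tan δ ≤ −1.
The boundary is |tan ϕ| · |tan δ| = 1, so |ϕ| = 90° − |δ| = 90° − 20.9° = 69.1° in the southern hemisphere.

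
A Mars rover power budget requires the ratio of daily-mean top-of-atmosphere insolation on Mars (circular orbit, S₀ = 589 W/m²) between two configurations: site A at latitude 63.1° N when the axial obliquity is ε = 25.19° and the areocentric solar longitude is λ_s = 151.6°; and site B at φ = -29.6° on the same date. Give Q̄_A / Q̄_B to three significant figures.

Q̄_A / Q̄_B ≈ 1.09

— Configuration A (φ=+63.1°):
sin δ = sin 25.19° × sin 151.6° = 0.20244, so δ = +11.679°.
cos H₀ = −tan(+63.1°) tan(+11.679°) = -0.4075, H₀ = 1.9905 rad.
Bracket: H₀ sin φ sin δ + cos φ cos δ sin H₀ = 1.9905×0.89180×0.20244 + 0.45243×0.97930×0.91322 = 0.359357 + 0.404616 = 0.763973.
Q̄ = (S₀/π) × [bracket] = (589/π) × 0.763973 = 143.23 W/m².
— Configuration B (φ=-29.6°):
cos H₀ = −tan(-29.6°) tan(+11.679°) = 0.1174, H₀ = 1.4531 rad.
Bracket: H₀ sin φ sin δ + cos φ cos δ sin H₀ = 1.4531×-0.49394×0.20244 + 0.86949×0.97930×0.99308 = -0.145300 + 0.845599 = 0.700299.
Q̄ = (S₀/π) × [bracket] = (589/π) × 0.700299 = 131.30 W/m².
Ratio Q̄_A / Q̄_B = 143.23 / 131.30 = 1.091.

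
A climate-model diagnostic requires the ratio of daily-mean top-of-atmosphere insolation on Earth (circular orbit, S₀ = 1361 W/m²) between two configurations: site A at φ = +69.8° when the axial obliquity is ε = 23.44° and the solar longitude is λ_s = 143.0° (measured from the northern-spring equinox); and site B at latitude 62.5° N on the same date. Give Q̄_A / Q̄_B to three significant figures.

Q̄_A / Q̄_B ≈ 0.920

— Configuration A (φ=+69.8°):
Solar declination: sin δ = sin ε · sin λ_s = sin 23.44° × sin 143.0° = 0.23940, so δ = +13.851°.
cos H₀ = −tan(+69.8°) tan(+13.851°) = -0.6701, H₀ = 2.3052 rad.
Bracket: H₀ sin φ sin δ + cos φ cos δ sin H₀ = 2.3052×0.93849×0.23940 + 0.34530×0.97092×0.74223 = 0.517920 + 0.248839 = 0.766759.
Q̄ = (S₀/π) × [bracket] = (1361/π) × 0.766759 = 332.18 W/m².
— Configuration B (φ=+62.5°):
cos H₀ = −tan(+62.5°) tan(+13.851°) = -0.4736, H₀ = 2.0642 rad.
Bracket: H₀ sin φ sin δ + cos φ cos δ sin H₀ = 2.0642×0.88701×0.23940 + 0.46175×0.97092×0.88072 = 0.438333 + 0.394846 = 0.833179.
Q̄ = (S₀/π) × [bracket] = (1361/π) × 0.833179 = 360.95 W/m².
Ratio Q̄_A / Q̄_B = 332.18 / 360.95 = 0.9203.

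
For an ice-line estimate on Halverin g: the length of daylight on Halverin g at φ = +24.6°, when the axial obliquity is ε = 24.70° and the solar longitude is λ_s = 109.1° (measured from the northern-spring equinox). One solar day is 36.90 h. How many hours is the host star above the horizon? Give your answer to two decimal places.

20.78 h

Solar declination: sin δ = sin ε · sin λ_s = sin 24.70° × sin 109.1° = 0.39486, so δ = +23.257°.
cos H₀ = −tan φ · tan δ = −tan(+24.6°) × tan(+23.257°) = -0.1968, so H₀ = 1.7689 rad = 101.35°.
Daylight = 2H₀/(2π) × 36.90 h = (1.7689/π) × 36.90 = 20.78 h.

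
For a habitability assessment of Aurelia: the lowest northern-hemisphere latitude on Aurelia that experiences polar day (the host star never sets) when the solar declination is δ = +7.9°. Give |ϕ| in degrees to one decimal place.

Polar day requires cos h₀ = −tan ϕ tan δ ≤ −1, i.e. tan ϕ tan δ ≥ 1.
The boundary is |tan ϕ| · |tan δ| = 1, so |ϕ| = 90° − |δ| = 90° − 7.9° = 82.1° in the northern hemisphere.

|ϕ| = 82.1°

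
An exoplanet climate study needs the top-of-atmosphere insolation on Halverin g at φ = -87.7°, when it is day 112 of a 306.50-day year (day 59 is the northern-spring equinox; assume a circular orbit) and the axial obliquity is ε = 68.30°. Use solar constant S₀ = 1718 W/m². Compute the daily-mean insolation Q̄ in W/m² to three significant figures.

Solar longitude: λ_s = 360° × (112 − 59)/306.50 = 62.251°.
sin δ = sin 68.30° × sin 62.251° = 0.82228, so δ = +55.314°.
cos H₀ = −tan(-87.7°) tan(+55.314°) = 35.9754 ≥ 1 ⇒ polar night, H₀ = 0 and Q̄ = 0.

Q̄ ≈ 0.00 W/m²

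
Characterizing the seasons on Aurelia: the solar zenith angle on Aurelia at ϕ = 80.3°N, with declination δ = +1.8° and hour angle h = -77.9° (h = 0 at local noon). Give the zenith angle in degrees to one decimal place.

cos θ_z = sin ϕ sin δ + cos ϕ cos δ cos h = 0.030962 + 0.035301 = 0.066263.
θ_z = arccos(0.066263) = 86.2°.

θ_z = 86.2°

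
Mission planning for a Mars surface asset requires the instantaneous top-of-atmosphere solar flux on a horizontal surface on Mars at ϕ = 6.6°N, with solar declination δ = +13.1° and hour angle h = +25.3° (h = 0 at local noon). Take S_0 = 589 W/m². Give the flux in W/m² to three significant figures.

531 W/m²

cos θ_z = sin ϕ sin δ + cos ϕ cos δ cos h = 0.026051 + 0.874719 = 0.900770.
Flux = S_0 · cos θ_z = 589 × 0.900770 = 530.6 W/m².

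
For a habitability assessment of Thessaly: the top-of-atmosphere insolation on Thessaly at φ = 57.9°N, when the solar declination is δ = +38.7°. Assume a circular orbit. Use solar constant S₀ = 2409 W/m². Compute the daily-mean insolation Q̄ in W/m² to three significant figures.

cos H₀ = −tan(+57.9°) tan(+38.700°) = -1.2771 ≤ −1 ⇒ polar day, H₀ = π.
Bracket: H₀ sin φ sin δ + cos φ cos δ sin H₀ = 3.1416×0.84712×0.62524 + 0.53140×0.78043×0.00000 = 1.663959 + 0.000000 = 1.663959.
Q̄ = (S₀/π) × [bracket] = (2409/π) × 1.663959 = 1276 W/m².

Q̄ ≈ 1.28e+03 W/m²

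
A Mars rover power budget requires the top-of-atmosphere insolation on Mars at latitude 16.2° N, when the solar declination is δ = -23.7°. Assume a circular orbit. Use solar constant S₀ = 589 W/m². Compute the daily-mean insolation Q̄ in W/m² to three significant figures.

Q̄ ≈ 133 W/m²

cos H₀ = −tan(+16.2°) tan(-23.700°) = 0.1275, H₀ = 1.4429 rad.
Bracket: H₀ sin φ sin δ + cos φ cos δ sin H₀ = 1.4429×0.27899×-0.40195 + 0.96029×0.91566×0.99183 = -0.161807 + 0.872115 = 0.710308.
Q̄ = (S₀/π) × [bracket] = (589/π) × 0.710308 = 133.2 W/m².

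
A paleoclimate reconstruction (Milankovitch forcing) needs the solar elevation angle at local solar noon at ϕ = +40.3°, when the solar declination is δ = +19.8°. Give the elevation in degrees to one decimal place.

At local noon the hour angle is zero, so the zenith angle equals |ϕ − δ| = |+40.3° − (+19.800°)| = 20.500°.
Elevation = 90° − 20.500° = 69.5°.

69.5°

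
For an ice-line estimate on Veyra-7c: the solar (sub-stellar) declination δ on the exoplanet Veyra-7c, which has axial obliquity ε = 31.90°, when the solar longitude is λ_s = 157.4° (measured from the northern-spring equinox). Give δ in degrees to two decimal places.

sin δ = sin ε · sin λ_s = sin 31.90° × sin 157.4° = 0.203076.
δ = arcsin(0.203076) = +11.72°.

δ = +11.72°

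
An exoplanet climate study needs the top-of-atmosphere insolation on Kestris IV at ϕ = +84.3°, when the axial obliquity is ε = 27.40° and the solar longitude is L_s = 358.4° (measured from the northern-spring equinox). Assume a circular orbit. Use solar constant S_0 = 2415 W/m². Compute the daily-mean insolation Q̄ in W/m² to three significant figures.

Q̄ ≈ 61.5 W/m²

Solar declination: sin δ = sin ε · sin L_s = sin 27.40° × sin 358.4° = -0.01285, so δ = -0.736°.
cos h₀ = −tan(+84.3°) tan(-0.736°) = 0.1287, h₀ = 1.4417 rad.
Bracket: h₀ sin ϕ sin δ + cos ϕ cos δ sin h₀ = 1.4417×0.99506×-0.01285 + 0.09932×0.99992×0.99168 = -0.018434 + 0.098486 = 0.080052.
Q̄ = (S_0/π) × [bracket] = (2415/π) × 0.080052 = 61.54 W/m².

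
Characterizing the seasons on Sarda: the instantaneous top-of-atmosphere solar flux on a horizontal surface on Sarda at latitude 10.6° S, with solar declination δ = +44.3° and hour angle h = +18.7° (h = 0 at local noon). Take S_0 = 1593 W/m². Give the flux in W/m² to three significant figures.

857 W/m²

cos θ_z = sin ϕ sin δ + cos ϕ cos δ cos h = -0.128474 + 0.666343 = 0.537869.
Flux = S_0 · cos θ_z = 1593 × 0.537869 = 856.8 W/m².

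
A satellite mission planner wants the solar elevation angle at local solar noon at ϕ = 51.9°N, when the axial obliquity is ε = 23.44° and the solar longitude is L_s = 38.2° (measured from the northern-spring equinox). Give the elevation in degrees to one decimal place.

52.3°

Solar declination: sin δ = sin ε · sin L_s = sin 23.44° × sin 38.2° = 0.24600, so δ = +14.241°.
At local noon the hour angle is zero, so the zenith angle equals |ϕ − δ| = |+51.9° − (+14.241°)| = 37.659°.
Elevation = 90° − 37.659° = 52.3°.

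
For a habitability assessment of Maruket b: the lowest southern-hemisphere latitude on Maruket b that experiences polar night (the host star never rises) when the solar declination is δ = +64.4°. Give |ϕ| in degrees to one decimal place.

|ϕ| = 25.6°

Polar night requires cos h₀ = −tan ϕ tan δ ≥ 1, i.e. tan ϕ tan δ ≤ −1.
The boundary is |tan ϕ| · |tan δ| = 1, so |ϕ| = 90° − |δ| = 90° − 64.4° = 25.6° in the southern hemisphere.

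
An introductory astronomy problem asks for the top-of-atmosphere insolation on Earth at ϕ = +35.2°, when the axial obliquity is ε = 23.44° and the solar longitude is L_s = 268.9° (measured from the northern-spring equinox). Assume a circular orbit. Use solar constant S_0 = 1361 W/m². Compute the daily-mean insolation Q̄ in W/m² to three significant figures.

Solar declination: sin δ = sin ε · sin L_s = sin 23.44° × sin 268.9° = -0.39772, so δ = -23.435°.
cos h₀ = −tan(+35.2°) tan(-23.435°) = 0.3058, h₀ = 1.2600 rad.
Bracket: h₀ sin ϕ sin δ + cos ϕ cos δ sin h₀ = 1.2600×0.57643×-0.39772 + 0.81714×0.91751×0.95210 = -0.288865 + 0.713822 = 0.424957.
Q̄ = (S_0/π) × [bracket] = (1361/π) × 0.424957 = 184.1 W/m².

Q̄ ≈ 184 W/m²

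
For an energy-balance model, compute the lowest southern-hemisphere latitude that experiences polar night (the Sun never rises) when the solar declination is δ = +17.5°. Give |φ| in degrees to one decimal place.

Polar night requires cos H₀ = −tan φ tan δ ≥ 1, i.e. tan φ tan δ ≤ −1.
The boundary is |tan φ| · |tan δ| = 1, so |φ| = 90° − |δ| = 90° − 17.5° = 72.5° in the southern hemisphere.

|φ| = 72.5°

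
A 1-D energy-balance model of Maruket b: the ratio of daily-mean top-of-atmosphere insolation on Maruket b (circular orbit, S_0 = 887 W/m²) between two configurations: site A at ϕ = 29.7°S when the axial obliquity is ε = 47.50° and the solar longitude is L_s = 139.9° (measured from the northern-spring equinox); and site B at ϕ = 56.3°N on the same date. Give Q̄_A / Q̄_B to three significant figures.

— Configuration A (ϕ=-29.7°):
Solar declination: sin δ = sin ε · sin L_s = sin 47.50° × sin 139.9° = 0.47490, so δ = +28.353°.
cos h₀ = −tan(-29.7°) tan(+28.353°) = 0.3078, h₀ = 1.2579 rad.
Bracket: h₀ sin ϕ sin δ + cos ϕ cos δ sin h₀ = 1.2579×-0.49546×0.47490 + 0.86863×0.88004×0.95145 = -0.295976 + 0.727316 = 0.431340.
Q̄ = (S_0/π) × [bracket] = (887/π) × 0.431340 = 121.78 W/m².
— Configuration B (ϕ=+56.3°):
cos h₀ = −tan(+56.3°) tan(+28.353°) = -0.8091, h₀ = 2.5135 rad.
Bracket: h₀ sin ϕ sin δ + cos ϕ cos δ sin h₀ = 2.5135×0.83195×0.47490 + 0.55484×0.88004×0.58761 = 0.993066 + 0.286919 = 1.279985.
Q̄ = (S_0/π) × [bracket] = (887/π) × 1.279985 = 361.39 W/m².
Ratio Q̄_A / Q̄_B = 121.78 / 361.39 = 0.3370.

Q̄_A / Q̄_B ≈ 0.337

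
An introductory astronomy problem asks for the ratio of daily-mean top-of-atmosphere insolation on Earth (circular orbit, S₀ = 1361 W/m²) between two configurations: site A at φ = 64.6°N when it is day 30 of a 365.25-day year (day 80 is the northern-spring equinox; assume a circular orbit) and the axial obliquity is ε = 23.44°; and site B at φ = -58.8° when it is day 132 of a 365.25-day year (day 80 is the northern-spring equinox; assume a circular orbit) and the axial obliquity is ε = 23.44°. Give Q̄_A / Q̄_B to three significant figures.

Q̄_A / Q̄_B ≈ 0.508

— Configuration A (φ=+64.6°):
Solar longitude: λ_s = 360° × (30 − 80)/365.25 = -49.281°, i.e. -49.281° + 360° = 310.719°.
sin δ = sin 23.44° × sin 310.719° = -0.30149, so δ = -17.547°.
cos H₀ = −tan(+64.6°) tan(-17.547°) = 0.6659, H₀ = 0.8421 rad.
Bracket: H₀ sin φ sin δ + cos φ cos δ sin H₀ = 0.8421×0.90334×-0.30149 + 0.42894×0.95347×0.74602 = -0.229344 + 0.305108 = 0.075764.
Q̄ = (S₀/π) × [bracket] = (1361/π) × 0.075764 = 32.822 W/m².
— Configuration B (φ=-58.8°):
Solar longitude: λ_s = 360° × (132 − 80)/365.25 = 51.253°.
sin δ = sin 23.44° × sin 51.253° = 0.31024, so δ = +18.074°.
cos H₀ = −tan(-58.8°) tan(+18.074°) = 0.5389, H₀ = 1.0017 rad.
Bracket: H₀ sin φ sin δ + cos φ cos δ sin H₀ = 1.0017×-0.85536×0.31024 + 0.51803×0.95066×0.84240 = -0.265818 + 0.414857 = 0.149039.
Q̄ = (S₀/π) × [bracket] = (1361/π) × 0.149039 = 64.567 W/m².
Ratio Q̄_A / Q̄_B = 32.822 / 64.567 = 0.5083.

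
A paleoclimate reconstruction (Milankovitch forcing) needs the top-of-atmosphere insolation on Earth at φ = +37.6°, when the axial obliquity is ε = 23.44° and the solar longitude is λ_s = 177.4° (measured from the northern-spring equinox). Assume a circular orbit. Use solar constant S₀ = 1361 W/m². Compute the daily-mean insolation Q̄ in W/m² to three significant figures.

Solar declination: sin δ = sin ε · sin λ_s = sin 23.44° × sin 177.4° = 0.01804, so δ = +1.034°.
cos H₀ = −tan(+37.6°) tan(+1.034°) = -0.0139, H₀ = 1.5847 rad.
Bracket: H₀ sin φ sin δ + cos φ cos δ sin H₀ = 1.5847×0.61015×0.01804 + 0.79229×0.99984×0.99990 = 0.017443 + 0.792084 = 0.809527.
Q̄ = (S₀/π) × [bracket] = (1361/π) × 0.809527 = 350.7 W/m².

Q̄ ≈ 351 W/m²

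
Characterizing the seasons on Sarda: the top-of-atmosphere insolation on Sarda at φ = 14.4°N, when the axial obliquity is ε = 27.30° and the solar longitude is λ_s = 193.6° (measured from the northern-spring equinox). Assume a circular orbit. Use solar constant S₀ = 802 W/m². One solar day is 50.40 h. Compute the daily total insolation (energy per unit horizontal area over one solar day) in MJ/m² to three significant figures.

Solar declination: sin δ = sin ε · sin λ_s = sin 27.30° × sin 193.6° = -0.10785, so δ = -6.191°.
cos H₀ = −tan(+14.4°) tan(-6.191°) = 0.0279, H₀ = 1.5429 rad.
Bracket: H₀ sin φ sin δ + cos φ cos δ sin H₀ = 1.5429×0.24869×-0.10785 + 0.96858×0.99417×0.99961 = -0.041382 + 0.962558 = 0.921176.
Q̄ = (S₀/π) × [bracket] = (802/π) × 0.921176 = 235.16 W/m².
Daily total = Q̄ × 50.40 h × 3600 s/h = 235.16 × 50.40 × 3600 / 10⁶ = 42.67 MJ/m².

42.7 MJ/m²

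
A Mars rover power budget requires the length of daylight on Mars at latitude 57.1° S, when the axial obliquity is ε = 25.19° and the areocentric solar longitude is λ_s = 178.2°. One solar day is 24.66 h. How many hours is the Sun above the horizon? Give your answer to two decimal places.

12.17 h

sin δ = sin 25.19° × sin 178.2° = 0.01337, so δ = +0.766°.
cos H₀ = −tan φ · tan δ = −tan(-57.1°) × tan(+0.766°) = 0.0207, so H₀ = 1.5501 rad = 88.82°.
Daylight = 2H₀/(2π) × 24.66 h = (1.5501/π) × 24.66 = 12.17 h.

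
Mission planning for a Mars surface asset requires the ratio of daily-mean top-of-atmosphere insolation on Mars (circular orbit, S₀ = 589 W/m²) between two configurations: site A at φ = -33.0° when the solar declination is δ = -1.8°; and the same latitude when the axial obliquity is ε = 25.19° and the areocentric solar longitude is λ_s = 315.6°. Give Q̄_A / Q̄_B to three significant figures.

— Configuration A (φ=-33.0°):
cos H₀ = −tan(-33.0°) tan(-1.800°) = -0.0204, H₀ = 1.5912 rad.
Bracket: H₀ sin φ sin δ + cos φ cos δ sin H₀ = 1.5912×-0.54464×-0.03141 + 0.83867×0.99951×0.99979 = 0.027221 + 0.838083 = 0.865304.
Q̄ = (S₀/π) × [bracket] = (589/π) × 0.865304 = 162.23 W/m².
— Configuration B (φ=-33.0°):
sin δ = sin 25.19° × sin 315.6° = -0.29779, so δ = -17.325°.
cos H₀ = −tan(-33.0°) tan(-17.325°) = -0.2026, H₀ = 1.7748 rad.
Bracket: H₀ sin φ sin δ + cos φ cos δ sin H₀ = 1.7748×-0.54464×-0.29779 + 0.83867×0.95463×0.97927 = 0.287852 + 0.784023 = 1.071875.
Q̄ = (S₀/π) × [bracket] = (589/π) × 1.071875 = 200.96 W/m².
Ratio Q̄_A / Q̄_B = 162.23 / 200.96 = 0.8073.

Q̄_A / Q̄_B ≈ 0.807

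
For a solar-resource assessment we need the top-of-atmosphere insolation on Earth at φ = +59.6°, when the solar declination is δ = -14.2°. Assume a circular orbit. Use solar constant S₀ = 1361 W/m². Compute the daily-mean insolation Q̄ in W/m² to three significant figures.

cos H₀ = −tan(+59.6°) tan(-14.200°) = 0.4313, H₀ = 1.1249 rad.
Bracket: H₀ sin φ sin δ + cos φ cos δ sin H₀ = 1.1249×0.86251×-0.24531 + 0.50603×0.96945×0.90221 = -0.238009 + 0.442598 = 0.204589.
Q̄ = (S₀/π) × [bracket] = (1361/π) × 0.204589 = 88.63 W/m².

Q̄ ≈ 88.6 W/m²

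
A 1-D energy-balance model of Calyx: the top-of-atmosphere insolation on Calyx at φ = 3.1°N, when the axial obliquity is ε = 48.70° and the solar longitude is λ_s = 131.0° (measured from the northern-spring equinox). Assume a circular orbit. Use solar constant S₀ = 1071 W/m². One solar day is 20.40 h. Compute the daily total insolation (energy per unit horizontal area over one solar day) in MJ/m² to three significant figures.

Solar declination: sin δ = sin ε · sin λ_s = sin 48.70° × sin 131.0° = 0.56699, so δ = +34.540°.
cos H₀ = −tan(+3.1°) tan(+34.540°) = -0.0373, H₀ = 1.6081 rad.
Bracket: H₀ sin φ sin δ + cos φ cos δ sin H₀ = 1.6081×0.05408×0.56699 + 0.99854×0.82373×0.99930 = 0.049309 + 0.821952 = 0.871261.
Q̄ = (S₀/π) × [bracket] = (1071/π) × 0.871261 = 297.02 W/m².
Daily total = Q̄ × 20.40 h × 3600 s/h = 297.02 × 20.40 × 3600 / 10⁶ = 21.81 MJ/m².

21.8 MJ/m²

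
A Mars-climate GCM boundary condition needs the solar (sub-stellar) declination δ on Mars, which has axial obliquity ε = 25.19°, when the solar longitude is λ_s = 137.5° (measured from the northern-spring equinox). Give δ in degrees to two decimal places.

sin δ = sin ε · sin λ_s = sin 25.19° × sin 137.5° = 0.287546.
δ = arcsin(0.287546) = +16.71°.

δ = +16.71°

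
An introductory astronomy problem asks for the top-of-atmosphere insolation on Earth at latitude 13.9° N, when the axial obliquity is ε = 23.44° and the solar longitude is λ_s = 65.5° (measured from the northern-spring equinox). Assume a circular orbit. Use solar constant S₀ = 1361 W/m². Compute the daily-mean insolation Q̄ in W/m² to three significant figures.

Q̄ ≈ 453 W/m²

Solar declination: sin δ = sin ε · sin λ_s = sin 23.44° × sin 65.5° = 0.36197, so δ = +21.221°.
cos H₀ = −tan(+13.9°) tan(+21.221°) = -0.0961, H₀ = 1.6670 rad.
Bracket: H₀ sin φ sin δ + cos φ cos δ sin H₀ = 1.6670×0.24023×0.36197 + 0.97072×0.93219×0.99537 = 0.144956 + 0.900706 = 1.045662.
Q̄ = (S₀/π) × [bracket] = (1361/π) × 1.045662 = 453.0 W/m².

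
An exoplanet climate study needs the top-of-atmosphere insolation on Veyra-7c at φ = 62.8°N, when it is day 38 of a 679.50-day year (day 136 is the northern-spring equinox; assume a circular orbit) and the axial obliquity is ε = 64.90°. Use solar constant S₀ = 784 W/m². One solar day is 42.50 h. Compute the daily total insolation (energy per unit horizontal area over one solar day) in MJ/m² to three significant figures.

0.00 MJ/m²

Solar longitude: λ_s = 360° × (38 − 136)/679.50 = -51.921°, i.e. -51.921° + 360° = 308.079°.
sin δ = sin 64.90° × sin 308.079° = -0.71282, so δ = -45.465°.
cos H₀ = −tan(+62.8°) tan(-45.465°) = 1.9776 ≥ 1 ⇒ polar night, H₀ = 0 and Q̄ = 0.
Daily total = Q̄ × 42.50 h × 3600 s/h = 0.00 MJ/m².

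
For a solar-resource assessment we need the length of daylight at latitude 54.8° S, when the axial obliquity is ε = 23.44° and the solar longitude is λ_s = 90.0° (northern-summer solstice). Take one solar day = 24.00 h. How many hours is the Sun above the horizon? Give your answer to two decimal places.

Solar declination: sin δ = sin ε · sin λ_s = sin 23.44° × sin 90.0° = 0.39779, so δ = +23.440°.
cos H₀ = −tan φ · tan δ = −tan(-54.8°) × tan(+23.440°) = 0.6146, so H₀ = 0.9089 rad = 52.08°.
Daylight = 2H₀/(2π) × 24.00 h = (0.9089/π) × 24.00 = 6.94 h.

6.94 h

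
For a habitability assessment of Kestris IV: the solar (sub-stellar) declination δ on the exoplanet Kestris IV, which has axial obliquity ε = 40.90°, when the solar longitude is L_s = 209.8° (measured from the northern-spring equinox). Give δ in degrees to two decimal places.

sin δ = sin ε · sin L_s = sin 40.90° × sin 209.8° = -0.325389.
δ = arcsin(-0.325389) = -18.99°.

δ = -18.99°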